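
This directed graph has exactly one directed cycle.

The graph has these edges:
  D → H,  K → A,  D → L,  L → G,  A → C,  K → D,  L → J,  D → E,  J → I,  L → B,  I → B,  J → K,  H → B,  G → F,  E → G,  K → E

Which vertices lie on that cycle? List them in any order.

D, J, K, L

DFS with gray/black marking from K:
K gray
  E gray
    G gray
      F gray
      F black
    G black
  E black
  D gray
    D→E: E black — skip
    L gray
      J gray
        J→K: K is gray → back edge
Back edge closes the cycle K → D → L → J → K; its vertices are {D, J, K, L}.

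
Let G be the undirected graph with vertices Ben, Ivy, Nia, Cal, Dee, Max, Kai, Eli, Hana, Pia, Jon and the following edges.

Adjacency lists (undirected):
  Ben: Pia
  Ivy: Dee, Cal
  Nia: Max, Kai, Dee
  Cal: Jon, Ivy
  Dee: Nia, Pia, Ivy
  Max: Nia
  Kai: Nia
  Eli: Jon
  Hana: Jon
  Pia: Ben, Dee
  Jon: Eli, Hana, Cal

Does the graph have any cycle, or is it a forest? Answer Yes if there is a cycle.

No

DFS, tracking each vertex's parent; an edge to a visited non-parent vertex closes a cycle.
Start from Ben:
visit Ben (parent –)
  visit Pia (parent Ben)
    Pia–Ben: parent, skip
    visit Dee (parent Pia)
      visit Nia (parent Dee)
        visit Max (parent Nia)
          Max–Nia: parent, skip
        visit Kai (parent Nia)
          Kai–Nia: parent, skip
        Nia–Dee: parent, skip
      Dee–Pia: parent, skip
      visit Ivy (parent Dee)
        Ivy–Dee: parent, skip
        visit Cal (parent Ivy)
          visit Jon (parent Cal)
            visit Eli (parent Jon)
              Eli–Jon: parent, skip
            visit Hana (parent Jon)
              Hana–Jon: parent, skip
            Jon–Cal: parent, skip
          Cal–Ivy: parent, skip
No non-parent visited neighbor found — the graph is a forest.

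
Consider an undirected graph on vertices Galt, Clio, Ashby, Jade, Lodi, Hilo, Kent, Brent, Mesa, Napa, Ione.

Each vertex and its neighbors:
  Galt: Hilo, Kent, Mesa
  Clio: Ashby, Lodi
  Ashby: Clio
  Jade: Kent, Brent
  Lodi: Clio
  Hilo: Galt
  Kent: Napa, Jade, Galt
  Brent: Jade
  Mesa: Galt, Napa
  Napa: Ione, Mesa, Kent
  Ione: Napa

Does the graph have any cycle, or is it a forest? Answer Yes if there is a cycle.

Yes

DFS, tracking each vertex's parent; an edge to a visited non-parent vertex closes a cycle.
Start from Mesa:
visit Mesa (parent –)
  visit Galt (parent Mesa)
    visit Hilo (parent Galt)
      Hilo–Galt: parent, skip
    visit Kent (parent Galt)
      visit Napa (parent Kent)
        visit Ione (parent Napa)
          Ione–Napa: parent, skip
        Napa–Mesa: Mesa visited and ≠ parent → cycle
Cycle: Mesa – Galt – Kent – Napa – Mesa.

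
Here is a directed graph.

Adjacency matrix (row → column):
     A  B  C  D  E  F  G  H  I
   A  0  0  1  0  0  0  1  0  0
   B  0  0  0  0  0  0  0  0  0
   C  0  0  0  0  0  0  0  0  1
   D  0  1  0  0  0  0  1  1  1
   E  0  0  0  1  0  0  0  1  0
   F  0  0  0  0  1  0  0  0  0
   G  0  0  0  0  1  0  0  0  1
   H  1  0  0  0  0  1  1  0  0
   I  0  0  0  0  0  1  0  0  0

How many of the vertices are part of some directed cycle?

A vertex is on a directed cycle iff it belongs to a strongly connected component of size ≥ 2 (or has a self-loop).
The vertices on cycles are {A, C, D, E, F, G, H, I} — 8 in total.

8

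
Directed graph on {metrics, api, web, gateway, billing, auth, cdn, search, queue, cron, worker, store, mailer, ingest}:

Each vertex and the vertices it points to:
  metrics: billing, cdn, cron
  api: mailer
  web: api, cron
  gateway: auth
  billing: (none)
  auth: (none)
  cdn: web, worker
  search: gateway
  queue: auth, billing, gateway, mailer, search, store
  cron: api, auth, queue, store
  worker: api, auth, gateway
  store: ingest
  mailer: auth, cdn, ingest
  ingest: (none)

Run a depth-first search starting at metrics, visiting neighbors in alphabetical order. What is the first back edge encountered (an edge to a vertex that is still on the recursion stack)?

mailer→cdn

DFS from metrics (visiting neighbors in alphabetical order); mark gray on enter, black on exit:
metrics gray
  billing gray
  billing black
  cdn gray
    web gray
      api gray
        mailer gray
          auth gray
          auth black
          mailer→cdn: cdn is gray → back edge
First back edge: mailer → cdn.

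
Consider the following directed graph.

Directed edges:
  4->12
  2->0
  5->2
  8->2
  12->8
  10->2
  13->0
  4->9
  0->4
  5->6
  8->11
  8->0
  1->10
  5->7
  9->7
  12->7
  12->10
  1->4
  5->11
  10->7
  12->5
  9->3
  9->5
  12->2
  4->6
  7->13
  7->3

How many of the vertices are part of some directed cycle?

10

A vertex is on a directed cycle iff it belongs to a strongly connected component of size ≥ 2 (or has a self-loop).
The vertices on cycles are {0, 2, 4, 5, 7, 8, 9, 10, 12, 13} — 10 in total.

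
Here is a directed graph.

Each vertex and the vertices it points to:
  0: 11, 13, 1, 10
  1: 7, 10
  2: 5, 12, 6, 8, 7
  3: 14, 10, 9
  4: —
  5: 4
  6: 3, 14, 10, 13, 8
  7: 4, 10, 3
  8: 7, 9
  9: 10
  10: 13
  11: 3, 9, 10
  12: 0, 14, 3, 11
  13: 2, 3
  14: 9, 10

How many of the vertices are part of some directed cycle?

13

A vertex is on a directed cycle iff it belongs to a strongly connected component of size ≥ 2 (or has a self-loop).
The vertices on cycles are {0, 1, 2, 3, 6, 7, 8, 9, 10, 11, 12, 13, 14} — 13 in total.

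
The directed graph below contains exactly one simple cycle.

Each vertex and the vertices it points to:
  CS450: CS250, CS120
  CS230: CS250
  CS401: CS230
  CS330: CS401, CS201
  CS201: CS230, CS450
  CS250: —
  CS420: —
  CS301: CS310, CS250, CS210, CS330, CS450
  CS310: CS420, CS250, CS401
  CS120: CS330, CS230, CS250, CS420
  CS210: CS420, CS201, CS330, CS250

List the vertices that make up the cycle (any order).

DFS with gray/black marking from CS450:
CS450 gray
  CS250 gray
  CS250 black
  CS120 gray
    CS330 gray
      CS401 gray
        CS230 gray
          CS230→CS250: CS250 black — skip
        CS230 black
      CS401 black
      CS201 gray
        CS201→CS230: CS230 black — skip
        CS201→CS450: CS450 is gray → back edge
Back edge closes the cycle CS450 → CS120 → CS330 → CS201 → CS450; its vertices are {CS120, CS201, CS330, CS450}.

CS120, CS201, CS330, CS450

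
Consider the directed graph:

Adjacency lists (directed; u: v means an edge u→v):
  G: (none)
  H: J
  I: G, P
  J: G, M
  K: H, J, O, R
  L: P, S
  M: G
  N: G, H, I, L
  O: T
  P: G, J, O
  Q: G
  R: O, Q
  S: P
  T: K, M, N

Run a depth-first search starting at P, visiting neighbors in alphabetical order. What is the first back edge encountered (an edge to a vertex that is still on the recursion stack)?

DFS from P (visiting neighbors in alphabetical order); mark gray on enter, black on exit:
P gray
  G gray
  G black
  J gray
    J→G: G black — skip
    M gray
      M→G: G black — skip
    M black
  J black
  O gray
    T gray
      K gray
        H gray
          H→J: J black — skip
        H black
        K→J: J black — skip
        K→O: O is gray → back edge
First back edge: K → O.

K->O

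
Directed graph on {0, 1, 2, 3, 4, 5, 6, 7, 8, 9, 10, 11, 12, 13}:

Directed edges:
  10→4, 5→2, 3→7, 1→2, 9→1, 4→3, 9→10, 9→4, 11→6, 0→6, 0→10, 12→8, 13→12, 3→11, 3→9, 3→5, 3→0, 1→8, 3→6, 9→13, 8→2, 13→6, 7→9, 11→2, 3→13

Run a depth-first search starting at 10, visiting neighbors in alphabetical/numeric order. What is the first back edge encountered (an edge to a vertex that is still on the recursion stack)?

0→10

DFS from 10 (visiting neighbors in alphabetical/numeric order); mark gray on enter, black on exit:
10 gray
  4 gray
    3 gray
      0 gray
        6 gray
        6 black
        0→10: 10 is gray → back edge
First back edge: 0 → 10.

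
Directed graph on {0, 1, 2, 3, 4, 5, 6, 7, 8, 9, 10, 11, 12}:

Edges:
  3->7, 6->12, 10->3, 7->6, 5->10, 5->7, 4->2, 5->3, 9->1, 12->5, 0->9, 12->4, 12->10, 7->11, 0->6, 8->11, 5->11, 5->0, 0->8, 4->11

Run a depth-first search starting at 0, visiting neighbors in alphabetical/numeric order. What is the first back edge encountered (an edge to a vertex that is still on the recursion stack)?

DFS from 0 (visiting neighbors in alphabetical/numeric order); mark gray on enter, black on exit:
0 gray
  6 gray
    12 gray
      4 gray
        2 gray
        2 black
        11 gray
        11 black
      4 black
      5 gray
        5→0: 0 is gray → back edge
First back edge: 5 → 0.

5→0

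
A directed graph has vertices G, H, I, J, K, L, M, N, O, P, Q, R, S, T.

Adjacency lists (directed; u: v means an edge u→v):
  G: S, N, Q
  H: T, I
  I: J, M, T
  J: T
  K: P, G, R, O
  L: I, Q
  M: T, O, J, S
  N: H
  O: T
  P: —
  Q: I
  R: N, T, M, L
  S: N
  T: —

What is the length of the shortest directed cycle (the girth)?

5

For each vertex v, BFS finds the shortest path from v back to v.
The shortest such closed walk is N → H → I → M → S → N, length 5.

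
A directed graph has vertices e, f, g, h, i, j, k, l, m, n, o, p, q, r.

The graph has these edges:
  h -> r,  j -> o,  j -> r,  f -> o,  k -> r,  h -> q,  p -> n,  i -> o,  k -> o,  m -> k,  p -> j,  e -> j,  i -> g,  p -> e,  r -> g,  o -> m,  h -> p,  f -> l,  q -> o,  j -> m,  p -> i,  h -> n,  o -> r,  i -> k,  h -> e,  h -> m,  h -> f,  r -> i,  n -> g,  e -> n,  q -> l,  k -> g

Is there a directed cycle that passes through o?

Yes

o is on a cycle iff o can reach itself via ≥1 edge.
o → m → k → o — yes.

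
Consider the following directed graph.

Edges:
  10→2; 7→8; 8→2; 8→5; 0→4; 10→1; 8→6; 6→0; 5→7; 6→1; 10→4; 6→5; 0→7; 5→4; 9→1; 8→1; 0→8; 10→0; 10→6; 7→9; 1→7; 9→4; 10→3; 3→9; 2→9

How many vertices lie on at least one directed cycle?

8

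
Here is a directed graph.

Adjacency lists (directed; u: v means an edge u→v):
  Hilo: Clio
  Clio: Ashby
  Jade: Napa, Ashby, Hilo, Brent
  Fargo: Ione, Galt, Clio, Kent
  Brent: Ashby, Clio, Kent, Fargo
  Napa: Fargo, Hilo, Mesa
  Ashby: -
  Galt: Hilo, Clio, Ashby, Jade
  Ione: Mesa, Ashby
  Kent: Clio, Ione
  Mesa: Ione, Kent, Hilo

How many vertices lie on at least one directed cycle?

A vertex is on a directed cycle iff it belongs to a strongly connected component of size ≥ 2 (or has a self-loop).
The vertices on cycles are {Galt, Ione, Jade, Kent, Mesa, Napa, Brent, Fargo} — 8 in total.

8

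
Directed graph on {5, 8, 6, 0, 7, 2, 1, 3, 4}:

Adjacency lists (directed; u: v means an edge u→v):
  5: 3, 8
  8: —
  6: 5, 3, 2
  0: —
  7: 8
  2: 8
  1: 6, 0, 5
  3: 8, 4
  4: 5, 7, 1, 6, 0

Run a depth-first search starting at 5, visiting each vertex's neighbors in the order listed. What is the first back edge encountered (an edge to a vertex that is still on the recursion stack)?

4->5

DFS from 5 (visiting each vertex's neighbors in the order listed); mark gray on enter, black on exit:
5 gray
  3 gray
    8 gray
    8 black
    4 gray
      4→5: 5 is gray → back edge
First back edge: 4 → 5.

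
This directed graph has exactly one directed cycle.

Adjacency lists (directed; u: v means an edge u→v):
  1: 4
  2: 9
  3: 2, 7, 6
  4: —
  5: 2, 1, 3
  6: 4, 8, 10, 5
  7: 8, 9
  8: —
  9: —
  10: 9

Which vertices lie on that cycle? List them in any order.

3, 5, 6

DFS with gray/black marking from 6:
6 gray
  4 gray
  4 black
  8 gray
  8 black
  10 gray
    9 gray
    9 black
  10 black
  5 gray
    2 gray
      2→9: 9 black — skip
    2 black
    1 gray
      1→4: 4 black — skip
    1 black
    3 gray
      3→2: 2 black — skip
      7 gray
        7→8: 8 black — skip
        7→9: 9 black — skip
      7 black
      3→6: 6 is gray → back edge
Back edge closes the cycle 6 → 5 → 3 → 6; its vertices are {3, 5, 6}.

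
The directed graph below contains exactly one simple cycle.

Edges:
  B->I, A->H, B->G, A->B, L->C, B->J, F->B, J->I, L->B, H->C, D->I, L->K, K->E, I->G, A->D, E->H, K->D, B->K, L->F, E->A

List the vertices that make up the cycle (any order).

A, B, E, K

DFS with gray/black marking from K:
K gray
  D gray
    I gray
      G gray
      G black
    I black
  D black
  E gray
    H gray
      C gray
      C black
    H black
    A gray
      B gray
        B→K: K is gray → back edge
Back edge closes the cycle K → E → A → B → K; its vertices are {A, B, E, K}.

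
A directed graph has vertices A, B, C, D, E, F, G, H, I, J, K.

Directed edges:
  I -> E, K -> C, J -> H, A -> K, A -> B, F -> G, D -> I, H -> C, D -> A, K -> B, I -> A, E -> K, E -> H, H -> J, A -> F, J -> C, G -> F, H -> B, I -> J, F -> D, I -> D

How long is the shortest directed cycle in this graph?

2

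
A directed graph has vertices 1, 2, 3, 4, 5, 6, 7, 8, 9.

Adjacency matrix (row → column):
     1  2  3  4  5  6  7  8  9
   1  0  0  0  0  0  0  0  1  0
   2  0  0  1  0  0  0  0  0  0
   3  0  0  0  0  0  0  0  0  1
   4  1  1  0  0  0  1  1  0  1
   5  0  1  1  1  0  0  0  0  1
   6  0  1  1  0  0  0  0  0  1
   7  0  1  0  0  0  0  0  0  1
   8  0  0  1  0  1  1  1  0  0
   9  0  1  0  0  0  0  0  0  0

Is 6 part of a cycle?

6 lies on a cycle iff there is a path from 6 back to itself.
Exploring from 6, it never reaches itself; equivalently, its strongly connected component is a singleton.

No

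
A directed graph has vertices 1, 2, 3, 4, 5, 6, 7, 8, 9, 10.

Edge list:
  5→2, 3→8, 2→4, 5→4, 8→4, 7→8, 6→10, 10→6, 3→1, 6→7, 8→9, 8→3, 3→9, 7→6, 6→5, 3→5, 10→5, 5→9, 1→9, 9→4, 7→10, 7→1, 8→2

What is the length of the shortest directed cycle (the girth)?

For each vertex v, BFS finds the shortest path from v back to v.
The shortest such closed walk is 7 → 6 → 7, length 2.

2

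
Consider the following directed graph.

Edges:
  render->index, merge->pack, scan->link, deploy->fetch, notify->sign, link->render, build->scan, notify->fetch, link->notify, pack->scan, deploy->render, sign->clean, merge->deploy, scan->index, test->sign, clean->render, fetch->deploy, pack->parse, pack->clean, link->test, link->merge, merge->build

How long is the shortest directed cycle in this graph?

2

For each vertex v, BFS finds the shortest path from v back to v.
The shortest such closed walk is deploy → fetch → deploy, length 2.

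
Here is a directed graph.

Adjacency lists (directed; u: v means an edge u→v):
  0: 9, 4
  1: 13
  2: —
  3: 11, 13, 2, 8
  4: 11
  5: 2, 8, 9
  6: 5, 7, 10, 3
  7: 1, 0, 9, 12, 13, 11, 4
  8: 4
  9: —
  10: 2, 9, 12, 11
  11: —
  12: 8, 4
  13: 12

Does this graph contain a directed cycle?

DFS with white/gray/black marking, starting from 7:
7 gray
  1 gray
    13 gray
      12 gray
        8 gray
          4 gray
            11 gray
            11 black
          4 black
        8 black
        12→4: 4 black — skip
      12 black
    13 black
  1 black
  0 gray
    9 gray
    9 black
    0→4: 4 black — skip
  0 black
  7→9: 9 black — skip
  7→12: 12 black — skip
  7→13: 13 black — skip
  7→11: 11 black — skip
  7→4: 4 black — skip
7 black
2 gray
2 black
3 gray
  3→11: 11 black — skip
  3→13: 13 black — skip
  3→2: 2 black — skip
  3→8: 8 black — skip
3 black
5 gray
  5→2: 2 black — skip
  5→8: 8 black — skip
  5→9: 9 black — skip
5 black
6 gray
  6→5: 5 black — skip
  6→7: 7 black — skip
  10 gray
    10→2: 2 black — skip
    10→9: 9 black — skip
    10→12: 12 black — skip
    10→11: 11 black — skip
  10 black
  6→3: 3 black — skip
6 black
Every edge goes to a white or black vertex — no back edge, so the graph is acyclic.

No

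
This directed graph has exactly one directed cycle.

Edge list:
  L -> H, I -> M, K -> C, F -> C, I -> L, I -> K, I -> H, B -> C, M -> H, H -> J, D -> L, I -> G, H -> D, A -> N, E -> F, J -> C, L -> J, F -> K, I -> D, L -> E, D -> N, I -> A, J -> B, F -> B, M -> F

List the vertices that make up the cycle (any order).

D, H, L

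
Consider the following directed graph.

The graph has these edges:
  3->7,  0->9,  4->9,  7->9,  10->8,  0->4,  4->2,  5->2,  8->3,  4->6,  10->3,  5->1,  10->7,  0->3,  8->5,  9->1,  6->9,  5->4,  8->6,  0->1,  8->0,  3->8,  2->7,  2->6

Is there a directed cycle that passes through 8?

8 is on a cycle iff 8 can reach itself via ≥1 edge.
8 → 3 → 8 — yes.

Yes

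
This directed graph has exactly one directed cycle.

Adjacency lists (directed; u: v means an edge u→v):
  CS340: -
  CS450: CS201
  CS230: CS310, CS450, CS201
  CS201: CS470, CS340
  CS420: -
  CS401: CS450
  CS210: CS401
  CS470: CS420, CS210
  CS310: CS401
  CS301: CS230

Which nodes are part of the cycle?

DFS with gray/black marking from CS450:
CS450 gray
  CS201 gray
    CS470 gray
      CS420 gray
      CS420 black
      CS210 gray
        CS401 gray
          CS401→CS450: CS450 is gray → back edge
Back edge closes the cycle CS450 → CS201 → CS470 → CS210 → CS401 → CS450; its vertices are {CS201, CS210, CS401, CS450, CS470}.

CS201, CS210, CS401, CS450, CS470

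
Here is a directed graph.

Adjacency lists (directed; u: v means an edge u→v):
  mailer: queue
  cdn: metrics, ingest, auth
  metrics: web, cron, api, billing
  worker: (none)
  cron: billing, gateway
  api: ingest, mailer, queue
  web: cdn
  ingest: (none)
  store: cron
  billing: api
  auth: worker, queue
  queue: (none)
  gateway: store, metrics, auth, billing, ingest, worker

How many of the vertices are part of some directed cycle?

6

A vertex is on a directed cycle iff it belongs to a strongly connected component of size ≥ 2 (or has a self-loop).
The vertices on cycles are {cdn, web, cron, store, gateway, metrics} — 6 in total.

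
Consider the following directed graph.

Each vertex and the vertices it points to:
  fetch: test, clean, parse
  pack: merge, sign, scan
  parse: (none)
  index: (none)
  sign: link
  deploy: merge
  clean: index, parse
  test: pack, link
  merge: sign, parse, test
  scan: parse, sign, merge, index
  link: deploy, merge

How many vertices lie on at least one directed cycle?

7

A vertex is on a directed cycle iff it belongs to a strongly connected component of size ≥ 2 (or has a self-loop).
The vertices on cycles are {link, pack, scan, sign, test, merge, deploy} — 7 in total.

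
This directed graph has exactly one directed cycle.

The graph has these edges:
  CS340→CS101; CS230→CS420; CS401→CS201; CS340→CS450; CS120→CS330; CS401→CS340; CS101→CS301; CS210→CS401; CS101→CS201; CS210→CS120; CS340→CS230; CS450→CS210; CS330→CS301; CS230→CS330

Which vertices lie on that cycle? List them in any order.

CS210, CS340, CS401, CS450

DFS with gray/black marking from CS340:
CS340 gray
  CS450 gray
    CS210 gray
      CS120 gray
        CS330 gray
          CS301 gray
          CS301 black
        CS330 black
      CS120 black
      CS401 gray
        CS201 gray
        CS201 black
        CS401→CS340: CS340 is gray → back edge
Back edge closes the cycle CS340 → CS450 → CS210 → CS401 → CS340; its vertices are {CS210, CS340, CS401, CS450}.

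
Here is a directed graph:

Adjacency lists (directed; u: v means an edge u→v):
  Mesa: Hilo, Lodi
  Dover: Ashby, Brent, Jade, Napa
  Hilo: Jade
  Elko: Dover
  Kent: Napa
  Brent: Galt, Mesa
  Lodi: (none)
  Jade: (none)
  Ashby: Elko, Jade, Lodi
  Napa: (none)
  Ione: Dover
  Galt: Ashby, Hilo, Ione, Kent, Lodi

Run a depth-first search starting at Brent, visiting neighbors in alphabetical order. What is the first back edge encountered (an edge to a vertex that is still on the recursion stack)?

Dover→Ashby

DFS from Brent (visiting neighbors in alphabetical order); mark gray on enter, black on exit:
Brent gray
  Galt gray
    Ashby gray
      Elko gray
        Dover gray
          Dover→Ashby: Ashby is gray → back edge
First back edge: Dover → Ashby.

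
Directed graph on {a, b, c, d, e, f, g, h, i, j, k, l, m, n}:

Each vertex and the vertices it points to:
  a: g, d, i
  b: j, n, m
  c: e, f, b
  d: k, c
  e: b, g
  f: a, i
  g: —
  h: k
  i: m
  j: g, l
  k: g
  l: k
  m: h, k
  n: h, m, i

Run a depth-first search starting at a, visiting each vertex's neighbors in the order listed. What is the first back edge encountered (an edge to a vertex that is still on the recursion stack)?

DFS from a (visiting each vertex's neighbors in the order listed); mark gray on enter, black on exit:
a gray
  g gray
  g black
  d gray
    k gray
      k→g: g black — skip
    k black
    c gray
      e gray
        b gray
          j gray
            j→g: g black — skip
            l gray
              l→k: k black — skip
            l black
          j black
          n gray
            h gray
              h→k: k black — skip
            h black
            m gray
              m→h: h black — skip
              m→k: k black — skip
            m black
            i gray
              i→m: m black — skip
            i black
          n black
          b→m: m black — skip
        b black
        e→g: g black — skip
      e black
      f gray
        f→a: a is gray → back edge
First back edge: f → a.

f->a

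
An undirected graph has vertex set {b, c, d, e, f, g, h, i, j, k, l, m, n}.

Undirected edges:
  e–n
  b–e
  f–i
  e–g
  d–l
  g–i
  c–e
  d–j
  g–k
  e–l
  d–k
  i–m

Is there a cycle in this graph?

Yes

DFS, tracking each vertex's parent; an edge to a visited non-parent vertex closes a cycle.
Start from n:
visit n (parent –)
  visit e (parent n)
    visit b (parent e)
      b–e: parent, skip
    visit c (parent e)
      c–e: parent, skip
    visit l (parent e)
      visit d (parent l)
        visit j (parent d)
          j–d: parent, skip
        d–l: parent, skip
        visit k (parent d)
          visit g (parent k)
            g–k: parent, skip
            visit i (parent g)
              i–g: parent, skip
              visit m (parent i)
                m–i: parent, skip
              visit f (parent i)
                f–i: parent, skip
            g–e: e visited and ≠ parent → cycle
Cycle: e – l – d – k – g – e.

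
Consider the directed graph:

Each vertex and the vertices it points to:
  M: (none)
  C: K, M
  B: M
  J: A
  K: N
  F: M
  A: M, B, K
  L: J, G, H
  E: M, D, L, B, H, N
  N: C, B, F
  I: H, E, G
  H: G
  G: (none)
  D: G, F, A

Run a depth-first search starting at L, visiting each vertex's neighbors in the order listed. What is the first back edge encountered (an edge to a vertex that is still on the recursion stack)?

C->K

DFS from L (visiting each vertex's neighbors in the order listed); mark gray on enter, black on exit:
L gray
  J gray
    A gray
      M gray
      M black
      B gray
        B→M: M black — skip
      B black
      K gray
        N gray
          C gray
            C→K: K is gray → back edge
First back edge: C → K.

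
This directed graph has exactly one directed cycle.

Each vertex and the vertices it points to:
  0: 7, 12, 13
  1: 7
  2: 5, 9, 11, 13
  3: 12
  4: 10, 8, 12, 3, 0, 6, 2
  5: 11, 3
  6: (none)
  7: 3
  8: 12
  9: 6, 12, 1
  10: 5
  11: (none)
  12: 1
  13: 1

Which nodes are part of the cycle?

1, 3, 7, 12

DFS with gray/black marking from 7:
7 gray
  3 gray
    12 gray
      1 gray
        1→7: 7 is gray → back edge
Back edge closes the cycle 7 → 3 → 12 → 1 → 7; its vertices are {1, 3, 7, 12}.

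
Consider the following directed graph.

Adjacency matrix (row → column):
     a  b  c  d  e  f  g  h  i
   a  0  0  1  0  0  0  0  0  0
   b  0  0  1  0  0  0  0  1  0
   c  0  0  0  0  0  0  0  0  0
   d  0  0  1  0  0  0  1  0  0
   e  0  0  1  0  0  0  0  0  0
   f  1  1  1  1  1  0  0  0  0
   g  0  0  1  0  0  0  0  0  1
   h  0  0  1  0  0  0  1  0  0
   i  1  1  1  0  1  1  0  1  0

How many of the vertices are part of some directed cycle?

A vertex is on a directed cycle iff it belongs to a strongly connected component of size ≥ 2 (or has a self-loop).
The vertices on cycles are {b, d, f, g, h, i} — 6 in total.

6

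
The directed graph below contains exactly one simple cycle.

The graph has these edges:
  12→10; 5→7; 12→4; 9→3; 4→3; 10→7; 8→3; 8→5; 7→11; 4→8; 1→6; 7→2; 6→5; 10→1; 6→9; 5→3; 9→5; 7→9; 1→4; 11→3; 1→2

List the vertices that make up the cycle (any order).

DFS with gray/black marking from 7:
7 gray
  9 gray
    5 gray
      5→7: 7 is gray → back edge
Back edge closes the cycle 7 → 9 → 5 → 7; its vertices are {5, 7, 9}.

5, 7, 9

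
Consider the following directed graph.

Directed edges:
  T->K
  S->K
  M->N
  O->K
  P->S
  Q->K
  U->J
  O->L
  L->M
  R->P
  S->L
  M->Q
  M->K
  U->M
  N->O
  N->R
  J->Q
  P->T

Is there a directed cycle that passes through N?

N is on a cycle iff N can reach itself via ≥1 edge.
N → O → L → M → N — yes.

Yes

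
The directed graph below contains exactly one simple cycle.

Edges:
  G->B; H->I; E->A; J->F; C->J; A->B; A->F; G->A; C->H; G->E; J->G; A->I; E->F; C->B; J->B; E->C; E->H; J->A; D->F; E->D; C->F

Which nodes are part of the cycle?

C, E, G, J

DFS with gray/black marking from E:
E gray
  A gray
    B gray
    B black
    I gray
    I black
    F gray
    F black
  A black
  H gray
    H→I: I black — skip
  H black
  E→F: F black — skip
  D gray
    D→F: F black — skip
  D black
  C gray
    C→H: H black — skip
    C→B: B black — skip
    C→F: F black — skip
    J gray
      G gray
        G→E: E is gray → back edge
Back edge closes the cycle E → C → J → G → E; its vertices are {C, E, G, J}.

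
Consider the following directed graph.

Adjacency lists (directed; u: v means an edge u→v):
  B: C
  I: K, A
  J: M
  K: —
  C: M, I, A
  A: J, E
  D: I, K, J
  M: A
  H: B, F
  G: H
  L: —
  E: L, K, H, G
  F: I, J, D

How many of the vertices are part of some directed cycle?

A vertex is on a directed cycle iff it belongs to a strongly connected component of size ≥ 2 (or has a self-loop).
The vertices on cycles are {A, B, C, D, E, F, G, H, I, J, M} — 11 in total.

11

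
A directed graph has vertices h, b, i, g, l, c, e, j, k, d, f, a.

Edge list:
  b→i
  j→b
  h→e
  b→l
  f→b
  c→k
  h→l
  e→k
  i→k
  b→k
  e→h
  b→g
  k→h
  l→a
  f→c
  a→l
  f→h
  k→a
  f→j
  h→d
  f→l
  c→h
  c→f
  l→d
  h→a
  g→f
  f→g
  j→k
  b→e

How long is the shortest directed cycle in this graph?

For each vertex v, BFS finds the shortest path from v back to v.
The shortest such closed walk is c → f → c, length 2.

2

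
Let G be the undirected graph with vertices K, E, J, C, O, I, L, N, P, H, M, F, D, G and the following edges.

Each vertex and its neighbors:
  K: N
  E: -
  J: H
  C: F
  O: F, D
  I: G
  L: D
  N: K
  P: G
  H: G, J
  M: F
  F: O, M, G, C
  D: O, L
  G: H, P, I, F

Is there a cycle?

No

DFS, tracking each vertex's parent; an edge to a visited non-parent vertex closes a cycle.
Start from F:
visit F (parent –)
  visit O (parent F)
    O–F: parent, skip
    visit D (parent O)
      D–O: parent, skip
      visit L (parent D)
        L–D: parent, skip
  visit M (parent F)
    M–F: parent, skip
  visit G (parent F)
    visit H (parent G)
      H–G: parent, skip
      visit J (parent H)
        J–H: parent, skip
    visit P (parent G)
      P–G: parent, skip
    visit I (parent G)
      I–G: parent, skip
    G–F: parent, skip
  visit C (parent F)
    C–F: parent, skip
visit K (parent –)
  visit N (parent K)
    N–K: parent, skip
visit E (parent –)
No non-parent visited neighbor found — the graph is a forest.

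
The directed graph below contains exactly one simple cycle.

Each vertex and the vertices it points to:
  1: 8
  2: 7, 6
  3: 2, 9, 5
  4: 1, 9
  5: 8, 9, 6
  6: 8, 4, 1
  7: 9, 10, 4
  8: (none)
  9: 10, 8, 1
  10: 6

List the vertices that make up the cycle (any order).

DFS with gray/black marking from 9:
9 gray
  10 gray
    6 gray
      8 gray
      8 black
      4 gray
        1 gray
          1→8: 8 black — skip
        1 black
        4→9: 9 is gray → back edge
Back edge closes the cycle 9 → 10 → 6 → 4 → 9; its vertices are {4, 6, 9, 10}.

4, 6, 9, 10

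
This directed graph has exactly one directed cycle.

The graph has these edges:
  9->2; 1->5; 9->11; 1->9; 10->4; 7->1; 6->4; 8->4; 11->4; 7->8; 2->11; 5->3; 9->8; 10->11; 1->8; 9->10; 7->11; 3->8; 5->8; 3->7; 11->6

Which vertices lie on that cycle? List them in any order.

1, 3, 5, 7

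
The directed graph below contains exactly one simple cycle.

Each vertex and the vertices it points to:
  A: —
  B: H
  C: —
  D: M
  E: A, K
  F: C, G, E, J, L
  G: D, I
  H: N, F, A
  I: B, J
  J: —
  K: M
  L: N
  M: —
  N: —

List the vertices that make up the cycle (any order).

DFS with gray/black marking from H:
H gray
  N gray
  N black
  F gray
    C gray
    C black
    G gray
      D gray
        M gray
        M black
      D black
      I gray
        B gray
          B→H: H is gray → back edge
Back edge closes the cycle H → F → G → I → B → H; its vertices are {B, F, G, H, I}.

B, F, G, H, I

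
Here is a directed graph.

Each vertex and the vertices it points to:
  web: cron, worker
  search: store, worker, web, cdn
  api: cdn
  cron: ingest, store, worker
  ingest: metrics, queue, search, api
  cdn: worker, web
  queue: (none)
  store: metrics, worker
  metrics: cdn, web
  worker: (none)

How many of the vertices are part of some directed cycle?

A vertex is on a directed cycle iff it belongs to a strongly connected component of size ≥ 2 (or has a self-loop).
The vertices on cycles are {api, cdn, web, cron, store, ingest, search, metrics} — 8 in total.

8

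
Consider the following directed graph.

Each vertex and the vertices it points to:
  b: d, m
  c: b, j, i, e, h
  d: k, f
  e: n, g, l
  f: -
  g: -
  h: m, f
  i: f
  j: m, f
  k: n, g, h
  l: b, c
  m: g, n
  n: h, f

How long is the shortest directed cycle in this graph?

For each vertex v, BFS finds the shortest path from v back to v.
The shortest such closed walk is c → e → l → c, length 3.

3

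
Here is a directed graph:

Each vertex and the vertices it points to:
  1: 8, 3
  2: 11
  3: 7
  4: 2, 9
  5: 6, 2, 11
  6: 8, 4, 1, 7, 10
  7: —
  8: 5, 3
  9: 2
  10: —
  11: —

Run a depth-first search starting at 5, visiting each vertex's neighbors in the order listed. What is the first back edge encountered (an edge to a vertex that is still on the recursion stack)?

DFS from 5 (visiting each vertex's neighbors in the order listed); mark gray on enter, black on exit:
5 gray
  6 gray
    8 gray
      8→5: 5 is gray → back edge
First back edge: 8 → 5.

8->5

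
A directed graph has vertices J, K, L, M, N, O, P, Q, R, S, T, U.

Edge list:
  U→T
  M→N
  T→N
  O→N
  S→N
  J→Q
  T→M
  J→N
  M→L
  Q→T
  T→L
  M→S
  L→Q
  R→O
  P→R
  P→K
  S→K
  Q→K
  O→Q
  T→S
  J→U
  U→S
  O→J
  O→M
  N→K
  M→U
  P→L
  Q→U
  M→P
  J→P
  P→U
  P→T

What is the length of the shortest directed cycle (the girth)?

3

For each vertex v, BFS finds the shortest path from v back to v.
The shortest such closed walk is Q → T → L → Q, length 3.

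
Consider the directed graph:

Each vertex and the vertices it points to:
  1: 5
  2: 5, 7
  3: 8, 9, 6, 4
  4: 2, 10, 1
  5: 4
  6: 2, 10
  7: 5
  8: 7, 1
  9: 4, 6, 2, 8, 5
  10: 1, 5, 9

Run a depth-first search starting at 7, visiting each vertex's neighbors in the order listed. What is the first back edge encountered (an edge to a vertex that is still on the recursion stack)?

2→5

DFS from 7 (visiting each vertex's neighbors in the order listed); mark gray on enter, black on exit:
7 gray
  5 gray
    4 gray
      2 gray
        2→5: 5 is gray → back edge
First back edge: 2 → 5.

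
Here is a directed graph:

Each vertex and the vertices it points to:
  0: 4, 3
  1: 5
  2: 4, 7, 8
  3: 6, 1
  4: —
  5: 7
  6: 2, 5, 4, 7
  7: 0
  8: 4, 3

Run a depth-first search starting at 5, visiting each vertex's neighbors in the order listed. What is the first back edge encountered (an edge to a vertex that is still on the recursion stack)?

DFS from 5 (visiting each vertex's neighbors in the order listed); mark gray on enter, black on exit:
5 gray
  7 gray
    0 gray
      4 gray
      4 black
      3 gray
        6 gray
          2 gray
            2→4: 4 black — skip
            2→7: 7 is gray → back edge
First back edge: 2 → 7.

2→7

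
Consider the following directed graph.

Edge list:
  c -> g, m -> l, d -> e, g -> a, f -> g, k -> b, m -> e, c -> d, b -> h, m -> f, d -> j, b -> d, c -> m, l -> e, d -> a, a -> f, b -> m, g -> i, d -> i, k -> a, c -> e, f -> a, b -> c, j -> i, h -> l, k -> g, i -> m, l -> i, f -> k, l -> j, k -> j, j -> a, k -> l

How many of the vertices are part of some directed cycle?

12

A vertex is on a directed cycle iff it belongs to a strongly connected component of size ≥ 2 (or has a self-loop).
The vertices on cycles are {a, b, c, d, f, g, h, i, j, k, l, m} — 12 in total.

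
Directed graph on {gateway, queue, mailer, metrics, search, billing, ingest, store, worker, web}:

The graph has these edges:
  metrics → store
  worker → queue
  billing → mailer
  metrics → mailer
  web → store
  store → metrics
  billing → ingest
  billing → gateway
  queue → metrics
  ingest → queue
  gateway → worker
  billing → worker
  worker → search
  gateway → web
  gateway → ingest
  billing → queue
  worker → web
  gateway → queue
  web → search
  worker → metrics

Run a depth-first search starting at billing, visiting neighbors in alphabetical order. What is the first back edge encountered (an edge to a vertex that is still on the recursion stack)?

store→metrics

DFS from billing (visiting neighbors in alphabetical order); mark gray on enter, black on exit:
billing gray
  gateway gray
    ingest gray
      queue gray
        metrics gray
          mailer gray
          mailer black
          store gray
            store→metrics: metrics is gray → back edge
First back edge: store → metrics.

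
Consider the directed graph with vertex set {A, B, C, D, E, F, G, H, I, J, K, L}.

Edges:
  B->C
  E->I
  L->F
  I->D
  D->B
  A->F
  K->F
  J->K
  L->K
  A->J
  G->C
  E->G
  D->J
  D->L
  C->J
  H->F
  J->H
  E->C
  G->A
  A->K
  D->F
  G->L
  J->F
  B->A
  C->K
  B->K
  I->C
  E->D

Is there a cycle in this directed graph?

No

DFS with white/gray/black marking, starting from D:
D gray
  F gray
  F black
  B gray
    C gray
      K gray
        K→F: F black — skip
      K black
      J gray
        H gray
          H→F: F black — skip
        H black
        J→K: K black — skip
        J→F: F black — skip
      J black
    C black
    A gray
      A→F: F black — skip
      A→J: J black — skip
      A→K: K black — skip
    A black
    B→K: K black — skip
  B black
  D→J: J black — skip
  L gray
    L→F: F black — skip
    L→K: K black — skip
  L black
D black
E gray
  G gray
    G→C: C black — skip
    G→L: L black — skip
    G→A: A black — skip
  G black
  E→D: D black — skip
  E→C: C black — skip
  I gray
    I→C: C black — skip
    I→D: D black — skip
  I black
E black
Every edge goes to a white or black vertex — no back edge, so the graph is acyclic.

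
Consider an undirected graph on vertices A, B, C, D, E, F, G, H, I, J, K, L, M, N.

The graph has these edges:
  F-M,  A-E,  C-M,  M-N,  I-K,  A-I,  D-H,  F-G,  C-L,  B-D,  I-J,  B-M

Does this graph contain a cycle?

DFS, tracking each vertex's parent; an edge to a visited non-parent vertex closes a cycle.
Start from J:
visit J (parent –)
  visit I (parent J)
    visit A (parent I)
      A–I: parent, skip
      visit E (parent A)
        E–A: parent, skip
    visit K (parent I)
      K–I: parent, skip
    I–J: parent, skip
visit B (parent –)
  visit D (parent B)
    D–B: parent, skip
    visit H (parent D)
      H–D: parent, skip
  visit M (parent B)
    visit F (parent M)
      F–M: parent, skip
      visit G (parent F)
        G–F: parent, skip
    visit N (parent M)
      N–M: parent, skip
    visit C (parent M)
      visit L (parent C)
        L–C: parent, skip
      C–M: parent, skip
    M–B: parent, skip
No non-parent visited neighbor found — the graph is a forest.

No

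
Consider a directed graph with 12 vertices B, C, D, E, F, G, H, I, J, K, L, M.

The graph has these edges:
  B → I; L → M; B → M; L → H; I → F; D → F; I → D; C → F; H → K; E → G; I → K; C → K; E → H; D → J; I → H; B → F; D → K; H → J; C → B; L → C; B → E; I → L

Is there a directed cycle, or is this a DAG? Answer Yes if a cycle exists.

Yes

DFS with white/gray/black marking, starting from I:
I gray
  L gray
    C gray
      B gray
        M gray
        M black
        F gray
        F black
        E gray
          G gray
          G black
          H gray
            J gray
            J black
            K gray
            K black
          H black
        E black
        B→I: I is gray → back edge
Back edge found, so a cycle exists: I → L → C → B → I.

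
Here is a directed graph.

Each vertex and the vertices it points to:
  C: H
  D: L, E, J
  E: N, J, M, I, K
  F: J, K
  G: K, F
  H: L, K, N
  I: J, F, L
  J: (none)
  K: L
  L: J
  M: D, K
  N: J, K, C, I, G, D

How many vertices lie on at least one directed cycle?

6

A vertex is on a directed cycle iff it belongs to a strongly connected component of size ≥ 2 (or has a self-loop).
The vertices on cycles are {C, D, E, H, M, N} — 6 in total.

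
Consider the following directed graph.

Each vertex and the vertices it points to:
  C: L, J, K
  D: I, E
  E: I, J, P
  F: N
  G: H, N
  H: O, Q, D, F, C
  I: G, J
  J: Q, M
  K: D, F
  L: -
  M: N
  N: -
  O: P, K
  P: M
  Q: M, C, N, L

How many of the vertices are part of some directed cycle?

10

A vertex is on a directed cycle iff it belongs to a strongly connected component of size ≥ 2 (or has a self-loop).
The vertices on cycles are {C, D, E, G, H, I, J, K, O, Q} — 10 in total.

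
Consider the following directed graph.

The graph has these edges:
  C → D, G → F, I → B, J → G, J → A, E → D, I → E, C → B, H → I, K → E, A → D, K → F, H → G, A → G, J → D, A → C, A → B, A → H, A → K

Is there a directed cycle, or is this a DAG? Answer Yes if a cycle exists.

DFS with white/gray/black marking, starting from K:
K gray
  E gray
    D gray
    D black
  E black
  F gray
  F black
K black
J gray
  G gray
    G→F: F black — skip
  G black
  A gray
    C gray
      C→D: D black — skip
      B gray
      B black
    C black
    A→K: K black — skip
    H gray
      H→G: G black — skip
      I gray
        I→B: B black — skip
        I→E: E black — skip
      I black
    H black
    A→B: B black — skip
    A→G: G black — skip
    A→D: D black — skip
  A black
  J→D: D black — skip
J black
Every edge goes to a white or black vertex — no back edge, so the graph is acyclic.

No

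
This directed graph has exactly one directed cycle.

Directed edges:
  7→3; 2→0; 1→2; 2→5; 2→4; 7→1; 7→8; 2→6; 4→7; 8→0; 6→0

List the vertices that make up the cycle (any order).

1, 2, 4, 7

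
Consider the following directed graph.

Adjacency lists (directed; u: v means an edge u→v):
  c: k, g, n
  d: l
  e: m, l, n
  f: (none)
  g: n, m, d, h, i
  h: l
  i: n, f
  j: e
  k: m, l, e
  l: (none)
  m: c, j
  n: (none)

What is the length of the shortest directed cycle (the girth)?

3

For each vertex v, BFS finds the shortest path from v back to v.
The shortest such closed walk is g → m → c → g, length 3.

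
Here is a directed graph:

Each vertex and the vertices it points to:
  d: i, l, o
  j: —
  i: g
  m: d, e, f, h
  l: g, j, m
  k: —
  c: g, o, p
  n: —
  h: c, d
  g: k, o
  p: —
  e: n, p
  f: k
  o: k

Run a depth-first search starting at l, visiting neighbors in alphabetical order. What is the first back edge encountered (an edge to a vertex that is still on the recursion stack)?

d->l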